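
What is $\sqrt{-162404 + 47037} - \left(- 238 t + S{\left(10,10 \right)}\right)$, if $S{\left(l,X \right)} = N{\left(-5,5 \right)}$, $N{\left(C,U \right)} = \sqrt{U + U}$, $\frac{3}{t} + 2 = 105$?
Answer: $\frac{714}{103} - \sqrt{10} + i \sqrt{115367} \approx 3.7698 + 339.66 i$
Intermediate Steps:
$t = \frac{3}{103}$ ($t = \frac{3}{-2 + 105} = \frac{3}{103} \approx 0.029126$)
$N{\left(C,U \right)} = \sqrt{2} \sqrt{U}$ ($N{\left(C,U \right)} = \sqrt{2 U} = \sqrt{2} \sqrt{U}$)
$S{\left(l,X \right)} = \sqrt{10}$ ($S{\left(l,X \right)} = \sqrt{2} \sqrt{5} = \sqrt{10}$)
$\sqrt{-162404 + 47037} - \left(- 238 t + S{\left(10,10 \right)}\right) = \sqrt{-162404 + 47037} - \left(\left(-238\right) \frac{3}{103} + \sqrt{10}\right) = \sqrt{-115367} - \left(- \frac{714}{103} + \sqrt{10}\right) = i \sqrt{115367} + \left(\frac{714}{103} - \sqrt{10}\right) = \frac{714}{103} - \sqrt{10} + i \sqrt{115367}$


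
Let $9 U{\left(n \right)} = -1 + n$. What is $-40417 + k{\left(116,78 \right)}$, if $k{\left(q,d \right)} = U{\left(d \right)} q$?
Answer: $- \frac{354821}{9} \approx -39425.0$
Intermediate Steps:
$U{\left(n \right)} = - \frac{1}{9} + \frac{n}{9}$ ($U{\left(n \right)} = \frac{-1 + n}{9} = - \frac{1}{9} + \frac{n}{9}$)
$k{\left(q,d \right)} = q \left(- \frac{1}{9} + \frac{d}{9}\right)$ ($k{\left(q,d \right)} = \left(- \frac{1}{9} + \frac{d}{9}\right) q = q \left(- \frac{1}{9} + \frac{d}{9}\right)$)
$-40417 + k{\left(116,78 \right)} = -40417 + \frac{1}{9} \cdot 116 \left(-1 + 78\right) = -40417 + \frac{1}{9} \cdot 116 \cdot 77 = -40417 + \frac{8932}{9} = - \frac{354821}{9}$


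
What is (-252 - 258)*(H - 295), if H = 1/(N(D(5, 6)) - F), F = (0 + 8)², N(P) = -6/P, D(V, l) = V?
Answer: 24524625/163 ≈ 1.5046e+5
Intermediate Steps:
F = 64 (F = 8² = 64)
H = -5/326 (H = 1/(-6/5 - 1*64) = 1/(-6*⅕ - 64) = 1/(-6/5 - 64) = 1/(-326/5) = -5/326 ≈ -0.015337)
(-252 - 258)*(H - 295) = (-252 - 258)*(-5/326 - 295) = -510*(-96175/326) = 24524625/163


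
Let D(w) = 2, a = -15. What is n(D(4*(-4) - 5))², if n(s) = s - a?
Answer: 289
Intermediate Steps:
n(s) = 15 + s (n(s) = s - 1*(-15) = s + 15 = 15 + s)
n(D(4*(-4) - 5))² = (15 + 2)² = 17² = 289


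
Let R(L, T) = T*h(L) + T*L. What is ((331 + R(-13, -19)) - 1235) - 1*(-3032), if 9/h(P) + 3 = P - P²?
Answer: 439546/185 ≈ 2375.9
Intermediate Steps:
h(P) = 9/(-3 + P - P²) (h(P) = 9/(-3 + (P - P²)) = 9/(-3 + P - P²))
R(L, T) = L*T - 9*T/(3 + L² - L) (R(L, T) = T*(-9/(3 + L² - L)) + T*L = -9*T/(3 + L² - L) + L*T = L*T - 9*T/(3 + L² - L))
((331 + R(-13, -19)) - 1235) - 1*(-3032) = ((331 - 19*(-9 - 13*(3 + (-13)² - 1*(-13)))/(3 + (-13)² - 1*(-13))) - 1235) - 1*(-3032) = ((331 - 19*(-9 - 13*(3 + 169 + 13))/(3 + 169 + 13)) - 1235) + 3032 = ((331 - 19*(-9 - 13*185)/185) - 1235) + 3032 = ((331 - 19*1/185*(-9 - 2405)) - 1235) + 3032 = ((331 - 19*1/185*(-2414)) - 1235) + 3032 = ((331 + 45866/185) - 1235) + 3032 = (107101/185 - 1235) + 3032 = -121374/185 + 3032 = 439546/185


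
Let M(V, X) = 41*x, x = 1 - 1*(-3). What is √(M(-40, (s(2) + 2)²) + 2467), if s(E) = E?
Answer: √2631 ≈ 51.293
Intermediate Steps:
x = 4 (x = 1 + 3 = 4)
M(V, X) = 164 (M(V, X) = 41*4 = 164)
√(M(-40, (s(2) + 2)²) + 2467) = √(164 + 2467) = √2631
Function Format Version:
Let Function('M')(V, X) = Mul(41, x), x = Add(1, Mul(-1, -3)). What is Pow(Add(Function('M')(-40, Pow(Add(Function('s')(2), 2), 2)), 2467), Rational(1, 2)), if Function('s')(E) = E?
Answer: Pow(2631, Rational(1, 2)) ≈ 51.293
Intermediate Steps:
x = 4 (x = Add(1, 3) = 4)
Function('M')(V, X) = 164 (Function('M')(V, X) = Mul(41, 4) = 164)
Pow(Add(Function('M')(-40, Pow(Add(Function('s')(2), 2), 2)), 2467), Rational(1, 2)) = Pow(Add(164, 2467), Rational(1, 2)) = Pow(2631, Rational(1, 2))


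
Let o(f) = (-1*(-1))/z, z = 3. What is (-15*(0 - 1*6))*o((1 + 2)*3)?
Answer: 30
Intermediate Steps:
o(f) = ⅓ (o(f) = -1*(-1)/3 = 1*(⅓) = ⅓)
(-15*(0 - 1*6))*o((1 + 2)*3) = -15*(0 - 1*6)*(⅓) = -15*(0 - 6)*(⅓) = -15*(-6)*(⅓) = 90*(⅓) = 30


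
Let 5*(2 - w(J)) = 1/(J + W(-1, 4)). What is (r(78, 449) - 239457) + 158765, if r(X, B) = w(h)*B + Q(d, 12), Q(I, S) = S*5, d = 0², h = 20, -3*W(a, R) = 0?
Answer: -7973849/100 ≈ -79739.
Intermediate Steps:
W(a, R) = 0 (W(a, R) = -⅓*0 = 0)
d = 0
Q(I, S) = 5*S
w(J) = 2 - 1/(5*J) (w(J) = 2 - 1/(5*(J + 0)) = 2 - 1/(5*J))
r(X, B) = 60 + 199*B/100 (r(X, B) = (2 - ⅕/20)*B + 5*12 = (2 - ⅕*1/20)*B + 60 = (2 - 1/100)*B + 60 = 199*B/100 + 60 = 60 + 199*B/100)
(r(78, 449) - 239457) + 158765 = ((60 + (199/100)*449) - 239457) + 158765 = ((60 + 89351/100) - 239457) + 158765 = (95351/100 - 239457) + 158765 = -23850349/100 + 158765 = -7973849/100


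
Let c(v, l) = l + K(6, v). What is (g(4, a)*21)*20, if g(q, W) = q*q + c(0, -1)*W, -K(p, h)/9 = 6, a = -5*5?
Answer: 584220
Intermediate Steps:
a = -25
K(p, h) = -54 (K(p, h) = -9*6 = -54)
c(v, l) = -54 + l (c(v, l) = l - 54 = -54 + l)
g(q, W) = q**2 - 55*W (g(q, W) = q*q + (-54 - 1)*W = q**2 - 55*W)
(g(4, a)*21)*20 = ((4**2 - 55*(-25))*21)*20 = ((16 + 1375)*21)*20 = (1391*21)*20 = 29211*20 = 584220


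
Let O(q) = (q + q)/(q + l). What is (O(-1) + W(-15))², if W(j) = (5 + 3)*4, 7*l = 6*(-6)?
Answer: 1932100/1849 ≈ 1044.9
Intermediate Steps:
l = -36/7 (l = (6*(-6))/7 = (⅐)*(-36) = -36/7 ≈ -5.1429)
O(q) = 2*q/(-36/7 + q) (O(q) = (q + q)/(q - 36/7) = (2*q)/(-36/7 + q) = 2*q/(-36/7 + q))
W(j) = 32 (W(j) = 8*4 = 32)
(O(-1) + W(-15))² = (14*(-1)/(-36 + 7*(-1)) + 32)² = (14*(-1)/(-36 - 7) + 32)² = (14*(-1)/(-43) + 32)² = (14*(-1)*(-1/43) + 32)² = (14/43 + 32)² = (1390/43)² = 1932100/1849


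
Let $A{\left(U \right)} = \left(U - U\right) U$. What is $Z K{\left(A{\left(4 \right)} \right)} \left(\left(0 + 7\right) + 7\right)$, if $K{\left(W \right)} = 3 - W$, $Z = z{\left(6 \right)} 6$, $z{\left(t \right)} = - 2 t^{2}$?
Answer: $-18144$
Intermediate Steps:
$A{\left(U \right)} = 0$ ($A{\left(U \right)} = 0 U = 0$)
$Z = -432$ ($Z = - 2 \cdot 6^{2} \cdot 6 = \left(-2\right) 36 \cdot 6 = \left(-72\right) 6 = -432$)
$Z K{\left(A{\left(4 \right)} \right)} \left(\left(0 + 7\right) + 7\right) = - 432 \left(3 - 0\right) \left(\left(0 + 7\right) + 7\right) = - 432 \left(3 + 0\right) \left(7 + 7\right) = \left(-432\right) 3 \cdot 14 = \left(-1296\right) 14 = -18144$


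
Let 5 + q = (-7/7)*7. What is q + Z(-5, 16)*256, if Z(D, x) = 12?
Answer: 3060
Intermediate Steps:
q = -12 (q = -5 + (-7/7)*7 = -5 + ((⅐)*(-7))*7 = -5 - 1*7 = -5 - 7 = -12)
q + Z(-5, 16)*256 = -12 + 12*256 = -12 + 3072 = 3060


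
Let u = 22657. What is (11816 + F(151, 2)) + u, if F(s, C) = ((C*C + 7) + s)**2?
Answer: 60717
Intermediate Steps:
F(s, C) = (7 + s + C**2)**2 (F(s, C) = ((C**2 + 7) + s)**2 = ((7 + C**2) + s)**2 = (7 + s + C**2)**2)
(11816 + F(151, 2)) + u = (11816 + (7 + 151 + 2**2)**2) + 22657 = (11816 + (7 + 151 + 4)**2) + 22657 = (11816 + 162**2) + 22657 = (11816 + 26244) + 22657 = 38060 + 22657 = 60717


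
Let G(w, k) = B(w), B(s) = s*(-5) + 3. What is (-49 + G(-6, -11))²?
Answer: 256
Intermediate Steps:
B(s) = 3 - 5*s (B(s) = -5*s + 3 = 3 - 5*s)
G(w, k) = 3 - 5*w
(-49 + G(-6, -11))² = (-49 + (3 - 5*(-6)))² = (-49 + (3 + 30))² = (-49 + 33)² = (-16)² = 256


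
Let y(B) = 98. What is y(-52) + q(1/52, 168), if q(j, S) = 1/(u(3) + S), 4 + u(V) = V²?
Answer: 16955/173 ≈ 98.006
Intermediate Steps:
u(V) = -4 + V²
q(j, S) = 1/(5 + S) (q(j, S) = 1/((-4 + 3²) + S) = 1/((-4 + 9) + S) = 1/(5 + S))
y(-52) + q(1/52, 168) = 98 + 1/(5 + 168) = 98 + 1/173 = 16955/173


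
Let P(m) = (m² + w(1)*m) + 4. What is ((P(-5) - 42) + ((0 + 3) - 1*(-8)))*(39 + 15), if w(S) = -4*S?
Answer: 972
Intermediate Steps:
P(m) = 4 + m² - 4*m (P(m) = (m² + (-4*1)*m) + 4 = (m² - 4*m) + 4 = 4 + m² - 4*m)
((P(-5) - 42) + ((0 + 3) - 1*(-8)))*(39 + 15) = (((4 + (-5)² - 4*(-5)) - 42) + ((0 + 3) - 1*(-8)))*(39 + 15) = (((4 + 25 + 20) - 42) + (3 + 8))*54 = ((49 - 42) + 11)*54 = (7 + 11)*54 = 18*54 = 972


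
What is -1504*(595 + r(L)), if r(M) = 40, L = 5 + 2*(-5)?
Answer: -955040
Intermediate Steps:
L = -5 (L = 5 - 10 = -5)
-1504*(595 + r(L)) = -1504*(595 + 40) = -1504*635 = -955040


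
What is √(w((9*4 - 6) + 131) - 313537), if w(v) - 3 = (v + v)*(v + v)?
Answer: 5*I*√8394 ≈ 458.09*I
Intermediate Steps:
w(v) = 3 + 4*v² (w(v) = 3 + (v + v)*(v + v) = 3 + (2*v)*(2*v) = 3 + 4*v²)
√(w((9*4 - 6) + 131) - 313537) = √((3 + 4*((9*4 - 6) + 131)²) - 313537) = √((3 + 4*((36 - 6) + 131)²) - 313537) = √((3 + 4*(30 + 131)²) - 313537) = √((3 + 4*161²) - 313537) = √((3 + 4*25921) - 313537) = √((3 + 103684) - 313537) = √(103687 - 313537) = √(-209850) = 5*I*√8394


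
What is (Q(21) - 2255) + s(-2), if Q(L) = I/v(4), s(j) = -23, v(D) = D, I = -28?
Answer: -2285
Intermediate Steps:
Q(L) = -7 (Q(L) = -28/4 = -28*1/4 = -7)
(Q(21) - 2255) + s(-2) = (-7 - 2255) - 23 = -2262 - 23 = -2285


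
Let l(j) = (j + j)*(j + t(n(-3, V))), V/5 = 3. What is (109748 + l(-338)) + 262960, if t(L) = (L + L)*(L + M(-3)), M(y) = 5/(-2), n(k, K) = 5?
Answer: 584296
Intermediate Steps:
V = 15 (V = 5*3 = 15)
M(y) = -5/2 (M(y) = 5*(-½) = -5/2)
t(L) = 2*L*(-5/2 + L) (t(L) = (L + L)*(L - 5/2) = (2*L)*(-5/2 + L) = 2*L*(-5/2 + L))
l(j) = 2*j*(25 + j) (l(j) = (j + j)*(j + 5*(-5 + 2*5)) = (2*j)*(j + 5*(-5 + 10)) = (2*j)*(j + 5*5) = (2*j)*(j + 25) = (2*j)*(25 + j) = 2*j*(25 + j))
(109748 + l(-338)) + 262960 = (109748 + 2*(-338)*(25 - 338)) + 262960 = (109748 + 2*(-338)*(-313)) + 262960 = (109748 + 211588) + 262960 = 321336 + 262960 = 584296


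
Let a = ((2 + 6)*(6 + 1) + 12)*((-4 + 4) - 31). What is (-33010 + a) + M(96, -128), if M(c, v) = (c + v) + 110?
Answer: -35040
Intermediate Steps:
M(c, v) = 110 + c + v
a = -2108 (a = (8*7 + 12)*(0 - 31) = (56 + 12)*(-31) = 68*(-31) = -2108)
(-33010 + a) + M(96, -128) = (-33010 - 2108) + (110 + 96 - 128) = -35118 + 78 = -35040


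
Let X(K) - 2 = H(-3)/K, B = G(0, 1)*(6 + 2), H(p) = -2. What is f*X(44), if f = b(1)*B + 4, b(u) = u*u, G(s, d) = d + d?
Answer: 430/11 ≈ 39.091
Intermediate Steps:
G(s, d) = 2*d
B = 16 (B = (2*1)*(6 + 2) = 2*8 = 16)
X(K) = 2 - 2/K
b(u) = u**2
f = 20 (f = 1**2*16 + 4 = 1*16 + 4 = 16 + 4 = 20)
f*X(44) = 20*(2 - 2/44) = 20*(2 - 2*1/44) = 20*(2 - 1/22) = 20*(43/22) = 430/11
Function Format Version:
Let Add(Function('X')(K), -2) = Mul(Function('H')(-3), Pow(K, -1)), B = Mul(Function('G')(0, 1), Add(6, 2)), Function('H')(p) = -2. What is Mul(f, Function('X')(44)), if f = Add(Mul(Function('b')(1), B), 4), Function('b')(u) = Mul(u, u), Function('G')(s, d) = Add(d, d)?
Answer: Rational(430, 11) ≈ 39.091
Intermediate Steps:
Function('G')(s, d) = Mul(2, d)
B = 16 (B = Mul(Mul(2, 1), Add(6, 2)) = Mul(2, 8) = 16)
Function('X')(K) = Add(2, Mul(-2, Pow(K, -1)))
Function('b')(u) = Pow(u, 2)
f = 20 (f = Add(Mul(Pow(1, 2), 16), 4) = Add(Mul(1, 16), 4) = Add(16, 4) = 20)
Mul(f, Function('X')(44)) = Mul(20, Add(2, Mul(-2, Pow(44, -1)))) = Mul(20, Add(2, Mul(-2, Rational(1, 44)))) = Mul(20, Add(2, Rational(-1, 22))) = Mul(20, Rational(43, 22)) = Rational(430, 11)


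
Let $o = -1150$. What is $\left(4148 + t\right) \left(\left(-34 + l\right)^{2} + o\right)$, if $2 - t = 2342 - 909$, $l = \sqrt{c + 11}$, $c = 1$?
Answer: $48906 - 369512 \sqrt{3} \approx -5.9111 \cdot 10^{5}$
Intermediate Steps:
$l = 2 \sqrt{3}$ ($l = \sqrt{1 + 11} = \sqrt{12} = 2 \sqrt{3} \approx 3.4641$)
$t = -1431$ ($t = 2 - \left(2342 - 909\right) = 2 - 1433 = -1431$)
$\left(4148 + t\right) \left(\left(-34 + l\right)^{2} + o\right) = \left(4148 - 1431\right) \left(\left(-34 + 2 \sqrt{3}\right)^{2} - 1150\right) = 2717 \left(-1150 + \left(-34 + 2 \sqrt{3}\right)^{2}\right) = -3124550 + 2717 \left(-34 + 2 \sqrt{3}\right)^{2}$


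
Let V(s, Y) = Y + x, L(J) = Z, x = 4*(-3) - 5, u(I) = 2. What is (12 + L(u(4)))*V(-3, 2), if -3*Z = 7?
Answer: -145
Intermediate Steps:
x = -17 (x = -12 - 5 = -17)
Z = -7/3 (Z = -⅓*7 = -7/3 ≈ -2.3333)
L(J) = -7/3
V(s, Y) = -17 + Y (V(s, Y) = Y - 17 = -17 + Y)
(12 + L(u(4)))*V(-3, 2) = (12 - 7/3)*(-17 + 2) = (29/3)*(-15) = -145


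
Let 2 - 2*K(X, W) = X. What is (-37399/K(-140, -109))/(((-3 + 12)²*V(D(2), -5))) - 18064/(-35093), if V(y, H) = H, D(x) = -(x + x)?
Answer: 1831873427/1009099215 ≈ 1.8154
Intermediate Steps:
K(X, W) = 1 - X/2
D(x) = -2*x
(-37399/K(-140, -109))/(((-3 + 12)²*V(D(2), -5))) - 18064/(-35093) = (-37399/(1 - ½*(-140)))/(((-3 + 12)²*(-5))) - 18064/(-35093) = (-37399/(1 + 70))/((9²*(-5))) - 18064*(-1/35093) = (-37399/71)/((81*(-5))) + 18064/35093 = -37399*1/71/(-405) + 18064/35093 = -37399/71*(-1/405) + 18064/35093 = 37399/28755 + 18064/35093 = 1831873427/1009099215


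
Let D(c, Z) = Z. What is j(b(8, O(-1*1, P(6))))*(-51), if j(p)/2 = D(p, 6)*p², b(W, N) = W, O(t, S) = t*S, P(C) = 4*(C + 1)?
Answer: -39168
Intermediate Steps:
P(C) = 4 + 4*C (P(C) = 4*(1 + C) = 4 + 4*C)
O(t, S) = S*t
j(p) = 12*p² (j(p) = 2*(6*p²) = 12*p²)
j(b(8, O(-1*1, P(6))))*(-51) = (12*8²)*(-51) = (12*64)*(-51) = 768*(-51) = -39168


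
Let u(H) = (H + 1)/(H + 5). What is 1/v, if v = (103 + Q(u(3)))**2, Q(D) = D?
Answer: 4/42849 ≈ 9.3351e-5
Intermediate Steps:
u(H) = (1 + H)/(5 + H)
v = 42849/4 (v = (103 + (1 + 3)/(5 + 3))**2 = (103 + 4/8)**2 = (103 + (1/8)*4)**2 = (103 + 1/2)**2 = (207/2)**2 = 42849/4 ≈ 10712.)
1/v = 1/(42849/4) = 4/42849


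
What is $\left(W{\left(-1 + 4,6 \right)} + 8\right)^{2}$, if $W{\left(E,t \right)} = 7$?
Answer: $225$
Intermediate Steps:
$\left(W{\left(-1 + 4,6 \right)} + 8\right)^{2} = \left(7 + 8\right)^{2} = 15^{2} = 225$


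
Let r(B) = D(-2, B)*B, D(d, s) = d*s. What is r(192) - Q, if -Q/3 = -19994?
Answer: -133710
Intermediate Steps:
Q = 59982 (Q = -3*(-19994) = 59982)
r(B) = -2*B**2 (r(B) = (-2*B)*B = -2*B**2)
r(192) - Q = -2*192**2 - 1*59982 = -2*36864 - 59982 = -73728 - 59982 = -133710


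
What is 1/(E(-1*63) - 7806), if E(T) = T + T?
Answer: -1/7932 ≈ -0.00012607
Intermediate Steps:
E(T) = 2*T
1/(E(-1*63) - 7806) = 1/(2*(-1*63) - 7806) = 1/(2*(-63) - 7806) = 1/(-126 - 7806) = 1/(-7932) = -1/7932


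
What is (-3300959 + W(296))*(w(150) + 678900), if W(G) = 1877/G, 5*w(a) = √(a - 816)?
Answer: -165835240243575/74 - 2931245961*I*√74/1480 ≈ -2.241e+12 - 1.7038e+7*I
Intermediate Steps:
w(a) = √(-816 + a)/5 (w(a) = √(a - 816)/5 = √(-816 + a)/5)
(-3300959 + W(296))*(w(150) + 678900) = (-3300959 + 1877/296)*(√(-816 + 150)/5 + 678900) = (-3300959 + 1877*(1/296))*(√(-666)/5 + 678900) = (-3300959 + 1877/296)*((3*I*√74)/5 + 678900) = -977081987*(3*I*√74/5 + 678900)/296 = -977081987*(678900 + 3*I*√74/5)/296 = -165835240243575/74 - 2931245961*I*√74/1480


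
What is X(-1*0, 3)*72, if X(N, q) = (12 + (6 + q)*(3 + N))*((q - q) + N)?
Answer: 0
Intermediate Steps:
X(N, q) = N*(12 + (3 + N)*(6 + q)) (X(N, q) = (12 + (3 + N)*(6 + q))*(0 + N) = (12 + (3 + N)*(6 + q))*N = N*(12 + (3 + N)*(6 + q)))
X(-1*0, 3)*72 = ((-1*0)*(30 + 3*3 + 6*(-1*0) - 1*0*3))*72 = (0*(30 + 9 + 6*0 + 0*3))*72 = (0*(30 + 9 + 0 + 0))*72 = (0*39)*72 = 0*72 = 0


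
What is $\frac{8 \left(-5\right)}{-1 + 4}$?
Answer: $- \frac{40}{3} \approx -13.333$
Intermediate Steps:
$\frac{8 \left(-5\right)}{-1 + 4} = - \frac{40}{3}$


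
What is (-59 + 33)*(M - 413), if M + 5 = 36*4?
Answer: 7124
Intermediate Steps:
M = 139 (M = -5 + 36*4 = -5 + 144 = 139)
(-59 + 33)*(M - 413) = (-59 + 33)*(139 - 413) = -26*(-274) = 7124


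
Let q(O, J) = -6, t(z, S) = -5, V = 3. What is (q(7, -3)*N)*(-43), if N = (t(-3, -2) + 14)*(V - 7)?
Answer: -9288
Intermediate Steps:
N = -36 (N = (-5 + 14)*(3 - 7) = 9*(-4) = -36)
(q(7, -3)*N)*(-43) = -6*(-36)*(-43) = 216*(-43) = -9288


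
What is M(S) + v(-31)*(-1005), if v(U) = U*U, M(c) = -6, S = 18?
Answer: -965811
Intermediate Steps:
v(U) = U²
M(S) + v(-31)*(-1005) = -6 + (-31)²*(-1005) = -6 + 961*(-1005) = -6 - 965805 = -965811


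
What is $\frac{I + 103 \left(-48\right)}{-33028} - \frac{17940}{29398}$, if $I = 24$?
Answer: $- \frac{55985520}{121369643} \approx -0.46128$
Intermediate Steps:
$\frac{I + 103 \left(-48\right)}{-33028} - \frac{17940}{29398} = \frac{24 + 103 \left(-48\right)}{-33028} - \frac{17940}{29398} = \left(24 - 4944\right) \left(- \frac{1}{33028}\right) - \frac{8970}{14699} = \left(-4920\right) \left(- \frac{1}{33028}\right) - \frac{8970}{14699} = \frac{1230}{8257} - \frac{8970}{14699} = - \frac{55985520}{121369643}$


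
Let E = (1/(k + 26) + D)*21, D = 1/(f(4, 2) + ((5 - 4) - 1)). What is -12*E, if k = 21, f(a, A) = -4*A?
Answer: 2457/94 ≈ 26.138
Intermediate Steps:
D = -1/8 (D = 1/(-4*2 + ((5 - 4) - 1)) = 1/(-8 + (1 - 1)) = 1/(-8 + 0) = 1/(-8) = -1/8 ≈ -0.12500)
E = -819/376 (E = (1/(21 + 26) - 1/8)*21 = (1/47 - 1/8)*21 = -39/376*21 = -819/376 ≈ -2.1782)
-12*E = -12*(-819/376) = 2457/94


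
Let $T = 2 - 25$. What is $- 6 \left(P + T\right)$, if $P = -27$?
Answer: $300$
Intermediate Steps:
$T = -23$ ($T = 2 - 25 = -23$)
$- 6 \left(P + T\right) = - 6 \left(-27 - 23\right) = \left(-6\right) \left(-50\right) = 300$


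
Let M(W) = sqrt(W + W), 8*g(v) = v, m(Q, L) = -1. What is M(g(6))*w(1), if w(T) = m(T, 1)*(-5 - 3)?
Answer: 4*sqrt(6) ≈ 9.7980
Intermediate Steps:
g(v) = v/8
M(W) = sqrt(2)*sqrt(W) (M(W) = sqrt(2*W) = sqrt(2)*sqrt(W))
w(T) = 8 (w(T) = -(-5 - 3) = -1*(-8) = 8)
M(g(6))*w(1) = (sqrt(2)*sqrt((1/8)*6))*8 = (sqrt(2)*sqrt(3/4))*8 = (sqrt(2)*(sqrt(3)/2))*8 = (sqrt(6)/2)*8 = 4*sqrt(6)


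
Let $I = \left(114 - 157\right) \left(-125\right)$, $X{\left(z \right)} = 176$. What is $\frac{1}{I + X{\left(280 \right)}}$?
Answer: $\frac{1}{5551} \approx 0.00018015$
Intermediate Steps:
$I = 5375$ ($I = \left(-43\right) \left(-125\right) = 5375$)
$\frac{1}{I + X{\left(280 \right)}} = \frac{1}{5375 + 176} = \frac{1}{5551}$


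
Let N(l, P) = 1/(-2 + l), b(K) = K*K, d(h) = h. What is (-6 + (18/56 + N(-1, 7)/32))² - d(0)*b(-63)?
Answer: 14615329/451584 ≈ 32.365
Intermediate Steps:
b(K) = K²
(-6 + (18/56 + N(-1, 7)/32))² - d(0)*b(-63) = (-6 + (18/56 + 1/(-2 - 1*32)))² - 0*(-63)² = (-6 + (18*(1/56) + (1/32)/(-3)))² - 0*3969 = (-6 + (9/28 - ⅓*1/32))² - 1*0 = (-6 + (9/28 - 1/96))² + 0 = (-6 + 209/672)² + 0 = (-3823/672)² + 0 = 14615329/451584 + 0 = 14615329/451584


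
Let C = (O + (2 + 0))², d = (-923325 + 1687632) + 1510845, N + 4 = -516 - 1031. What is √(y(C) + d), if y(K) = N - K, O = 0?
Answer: √2273597 ≈ 1507.8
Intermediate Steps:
N = -1551 (N = -4 + (-516 - 1031) = -4 - 1547 = -1551)
d = 2275152 (d = 764307 + 1510845 = 2275152)
C = 4 (C = (0 + (2 + 0))² = (0 + 2)² = 2² = 4)
y(K) = -1551 - K
√(y(C) + d) = √((-1551 - 1*4) + 2275152) = √((-1551 - 4) + 2275152) = √(-1555 + 2275152) = √2273597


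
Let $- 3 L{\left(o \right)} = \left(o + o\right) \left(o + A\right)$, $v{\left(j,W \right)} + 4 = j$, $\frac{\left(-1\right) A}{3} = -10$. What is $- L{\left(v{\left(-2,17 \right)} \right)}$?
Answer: $-96$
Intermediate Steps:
$A = 30$ ($A = \left(-3\right) \left(-10\right) = 30$)
$v{\left(j,W \right)} = -4 + j$
$L{\left(o \right)} = - \frac{2 o \left(30 + o\right)}{3}$ ($L{\left(o \right)} = - \frac{\left(o + o\right) \left(o + 30\right)}{3} = - \frac{2 o \left(30 + o\right)}{3}$)
$- L{\left(v{\left(-2,17 \right)} \right)} = - \frac{\left(-2\right) \left(-4 - 2\right) \left(30 - 6\right)}{3} = - \frac{\left(-2\right) \left(-6\right) \left(30 - 6\right)}{3} = - \frac{\left(-2\right) \left(-6\right) 24}{3} = \left(-1\right) 96 = -96$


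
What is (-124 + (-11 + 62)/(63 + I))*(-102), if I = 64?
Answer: 1601094/127 ≈ 12607.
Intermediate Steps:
(-124 + (-11 + 62)/(63 + I))*(-102) = (-124 + (-11 + 62)/(63 + 64))*(-102) = (-124 + 51/127)*(-102) = -15697/127*(-102) = 1601094/127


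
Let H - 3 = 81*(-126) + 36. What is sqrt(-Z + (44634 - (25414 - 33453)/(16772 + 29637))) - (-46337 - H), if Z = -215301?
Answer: 36170 + sqrt(559847149448686)/46409 ≈ 36680.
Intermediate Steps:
H = -10167 (H = 3 + (81*(-126) + 36) = 3 + (-10206 + 36) = 3 - 10170 = -10167)
sqrt(-Z + (44634 - (25414 - 33453)/(16772 + 29637))) - (-46337 - H) = sqrt(-1*(-215301) + (44634 - (25414 - 33453)/(16772 + 29637))) - (-46337 - 1*(-10167)) = sqrt(215301 + (44634 - (-8039)/46409)) - (-46337 + 10167) = sqrt(215301 + (44634 - (-8039)/46409)) - 1*(-36170) = sqrt(215301 + (44634 - 1*(-8039/46409))) + 36170 = sqrt(215301 + (44634 + 8039/46409)) + 36170 = sqrt(215301 + 2071427345/46409) + 36170 = sqrt(12063331454/46409) + 36170 = sqrt(559847149448686)/46409 + 36170 = 36170 + sqrt(559847149448686)/46409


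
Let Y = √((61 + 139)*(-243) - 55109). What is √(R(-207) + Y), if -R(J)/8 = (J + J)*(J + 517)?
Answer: √(1026720 + I*√103709) ≈ 1013.3 + 0.159*I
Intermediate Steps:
R(J) = -16*J*(517 + J) (R(J) = -8*(J + J)*(J + 517) = -8*2*J*(517 + J) = -16*J*(517 + J))
Y = I*√103709 (Y = √(200*(-243) - 55109) = √(-48600 - 55109) = √(-103709) = I*√103709 ≈ 322.04*I)
√(R(-207) + Y) = √(-16*(-207)*(517 - 207) + I*√103709) = √(-16*(-207)*310 + I*√103709) = √(1026720 + I*√103709)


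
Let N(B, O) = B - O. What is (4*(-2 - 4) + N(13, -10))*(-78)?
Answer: 78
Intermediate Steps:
(4*(-2 - 4) + N(13, -10))*(-78) = (4*(-2 - 4) + (13 - 1*(-10)))*(-78) = (4*(-6) + (13 + 10))*(-78) = (-24 + 23)*(-78) = -1*(-78) = 78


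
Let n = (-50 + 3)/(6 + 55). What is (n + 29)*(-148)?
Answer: -254856/61 ≈ -4178.0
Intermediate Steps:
n = -47/61 ≈ -0.77049
(n + 29)*(-148) = (-47/61 + 29)*(-148) = (1722/61)*(-148) = -254856/61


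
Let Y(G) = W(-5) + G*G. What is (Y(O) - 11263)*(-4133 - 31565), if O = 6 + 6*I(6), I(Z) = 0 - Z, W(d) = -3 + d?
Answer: 370223958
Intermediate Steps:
I(Z) = -Z
O = -30 (O = 6 + 6*(-1*6) = 6 + 6*(-6) = 6 - 36 = -30)
Y(G) = -8 + G² (Y(G) = (-3 - 5) + G*G = -8 + G²)
(Y(O) - 11263)*(-4133 - 31565) = ((-8 + (-30)²) - 11263)*(-4133 - 31565) = ((-8 + 900) - 11263)*(-35698) = (892 - 11263)*(-35698) = -10371*(-35698) = 370223958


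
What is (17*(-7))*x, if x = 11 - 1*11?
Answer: 0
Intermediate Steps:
x = 0 (x = 11 - 11 = 0)
(17*(-7))*x = (17*(-7))*0 = -119*0 = 0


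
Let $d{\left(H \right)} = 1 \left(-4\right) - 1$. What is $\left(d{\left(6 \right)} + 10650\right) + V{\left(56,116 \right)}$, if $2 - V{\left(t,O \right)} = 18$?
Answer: $10629$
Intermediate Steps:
$d{\left(H \right)} = -5$ ($d{\left(H \right)} = -4 - 1 = -5$)
$V{\left(t,O \right)} = -16$ ($V{\left(t,O \right)} = 2 - 18 = -16$)
$\left(d{\left(6 \right)} + 10650\right) + V{\left(56,116 \right)} = \left(-5 + 10650\right) - 16 = 10645 - 16 = 10629$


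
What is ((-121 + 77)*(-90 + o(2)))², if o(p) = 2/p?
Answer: 15335056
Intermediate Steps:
((-121 + 77)*(-90 + o(2)))² = ((-121 + 77)*(-90 + 2/2))² = (-44*(-90 + 2*(½)))² = (-44*(-90 + 1))² = (-44*(-89))² = 3916² = 15335056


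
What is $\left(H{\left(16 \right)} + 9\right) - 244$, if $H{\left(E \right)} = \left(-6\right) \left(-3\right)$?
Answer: $-217$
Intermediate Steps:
$H{\left(E \right)} = 18$
$\left(H{\left(16 \right)} + 9\right) - 244 = \left(18 + 9\right) - 244 = 27 - 244 = -217$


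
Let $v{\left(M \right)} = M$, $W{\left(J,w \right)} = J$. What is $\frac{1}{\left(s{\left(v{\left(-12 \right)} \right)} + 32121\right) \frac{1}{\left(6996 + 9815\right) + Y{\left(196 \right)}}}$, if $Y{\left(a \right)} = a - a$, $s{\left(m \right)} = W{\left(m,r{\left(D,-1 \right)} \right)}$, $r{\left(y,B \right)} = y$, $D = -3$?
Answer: $\frac{16811}{32109} \approx 0.52356$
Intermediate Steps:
$s{\left(m \right)} = m$
$Y{\left(a \right)} = 0$
$\frac{1}{\left(s{\left(v{\left(-12 \right)} \right)} + 32121\right) \frac{1}{\left(6996 + 9815\right) + Y{\left(196 \right)}}} = \frac{1}{\left(-12 + 32121\right) \frac{1}{\left(6996 + 9815\right) + 0}} = \frac{1}{32109 \frac{1}{16811 + 0}} = \frac{1}{32109 \cdot \frac{1}{16811}} = \frac{1}{\frac{32109}{16811}} = \frac{16811}{32109}$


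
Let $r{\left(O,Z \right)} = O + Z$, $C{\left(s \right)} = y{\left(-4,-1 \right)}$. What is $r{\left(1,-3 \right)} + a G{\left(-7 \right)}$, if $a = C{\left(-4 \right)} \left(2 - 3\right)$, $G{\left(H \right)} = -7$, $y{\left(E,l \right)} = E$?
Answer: $-30$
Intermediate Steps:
$C{\left(s \right)} = -4$
$a = 4$ ($a = - 4 \left(2 - 3\right) = \left(-4\right) \left(-1\right) = 4$)
$r{\left(1,-3 \right)} + a G{\left(-7 \right)} = \left(1 - 3\right) + 4 \left(-7\right) = -2 - 28 = -30$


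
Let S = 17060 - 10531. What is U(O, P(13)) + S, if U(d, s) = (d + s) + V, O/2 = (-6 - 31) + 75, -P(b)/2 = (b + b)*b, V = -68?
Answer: 5861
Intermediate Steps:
P(b) = -4*b² (P(b) = -2*(b + b)*b = -2*2*b*b = -4*b²)
O = 76 (O = 2*((-6 - 31) + 75) = 2*(-37 + 75) = 2*38 = 76)
U(d, s) = -68 + d + s (U(d, s) = (d + s) - 68 = -68 + d + s)
S = 6529
U(O, P(13)) + S = (-68 + 76 - 4*13²) + 6529 = (-68 + 76 - 4*169) + 6529 = (-68 + 76 - 676) + 6529 = -668 + 6529 = 5861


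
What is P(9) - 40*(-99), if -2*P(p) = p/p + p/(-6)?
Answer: 15841/4 ≈ 3960.3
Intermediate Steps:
P(p) = -1/2 + p/12 (P(p) = -(p/p + p/(-6))/2 = -(1 + p*(-1/6))/2 = -(1 - p/6)/2 = -1/2 + p/12)
P(9) - 40*(-99) = (-1/2 + (1/12)*9) - 40*(-99) = (-1/2 + 3/4) + 3960 = 1/4 + 3960 = 15841/4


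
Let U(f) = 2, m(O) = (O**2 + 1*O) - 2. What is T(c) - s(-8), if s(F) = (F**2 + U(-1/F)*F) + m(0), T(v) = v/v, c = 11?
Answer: -45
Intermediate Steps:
m(O) = -2 + O + O**2 (m(O) = (O**2 + O) - 2 = (O + O**2) - 2 = -2 + O + O**2)
T(v) = 1
s(F) = -2 + F**2 + 2*F (s(F) = (F**2 + 2*F) + (-2 + 0 + 0**2) = (F**2 + 2*F) + (-2 + 0 + 0) = (F**2 + 2*F) - 2 = -2 + F**2 + 2*F)
T(c) - s(-8) = 1 - (-2 + (-8)**2 + 2*(-8)) = 1 - (-2 + 64 - 16) = 1 - 1*46 = 1 - 46 = -45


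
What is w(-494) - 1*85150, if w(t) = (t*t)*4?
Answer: 890994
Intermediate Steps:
w(t) = 4*t**2 (w(t) = t**2*4 = 4*t**2)
w(-494) - 1*85150 = 4*(-494)**2 - 1*85150 = 4*244036 - 85150 = 976144 - 85150 = 890994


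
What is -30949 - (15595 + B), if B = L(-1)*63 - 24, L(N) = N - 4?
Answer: -46205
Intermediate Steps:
L(N) = -4 + N
B = -339 (B = (-4 - 1)*63 - 24 = -5*63 - 24 = -315 - 24 = -339)
-30949 - (15595 + B) = -30949 - (15595 - 339) = -30949 - 1*15256 = -30949 - 15256 = -46205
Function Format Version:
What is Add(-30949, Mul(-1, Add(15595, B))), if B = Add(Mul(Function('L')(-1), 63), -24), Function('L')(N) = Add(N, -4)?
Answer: -46205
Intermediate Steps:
Function('L')(N) = Add(-4, N)
B = -339 (B = Add(Mul(Add(-4, -1), 63), -24) = Add(Mul(-5, 63), -24) = Add(-315, -24) = -339)
Add(-30949, Mul(-1, Add(15595, B))) = Add(-30949, Mul(-1, Add(15595, -339))) = Add(-30949, Mul(-1, 15256)) = Add(-30949, -15256) = -46205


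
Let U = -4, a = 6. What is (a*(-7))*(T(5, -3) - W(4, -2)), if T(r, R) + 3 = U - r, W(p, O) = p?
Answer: 672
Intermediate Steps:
T(r, R) = -7 - r (T(r, R) = -3 + (-4 - r) = -7 - r)
(a*(-7))*(T(5, -3) - W(4, -2)) = (6*(-7))*((-7 - 1*5) - 1*4) = -42*((-7 - 5) - 4) = -42*(-12 - 4) = -42*(-16) = 672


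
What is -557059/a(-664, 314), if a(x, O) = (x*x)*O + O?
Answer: -557059/138441658 ≈ -0.0040238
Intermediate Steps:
a(x, O) = O + O*x**2 (a(x, O) = x**2*O + O = O*x**2 + O = O + O*x**2)
-557059/a(-664, 314) = -557059*1/(314*(1 + (-664)**2)) = -557059*1/(314*(1 + 440896)) = -557059/(314*440897) = -557059/138441658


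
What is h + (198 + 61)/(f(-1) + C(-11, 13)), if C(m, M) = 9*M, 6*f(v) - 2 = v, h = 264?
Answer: 5058/19 ≈ 266.21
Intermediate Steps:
f(v) = ⅓ + v/6
h + (198 + 61)/(f(-1) + C(-11, 13)) = 264 + (198 + 61)/((⅓ + (⅙)*(-1)) + 9*13) = 264 + 259/((⅓ - ⅙) + 117) = 264 + 259/(⅙ + 117) = 264 + 259/(703/6) = 264 + 259*(6/703) = 264 + 42/19 = 5058/19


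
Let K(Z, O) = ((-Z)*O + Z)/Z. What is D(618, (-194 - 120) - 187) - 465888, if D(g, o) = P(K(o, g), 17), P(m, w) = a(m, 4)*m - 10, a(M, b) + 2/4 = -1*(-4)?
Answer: -936115/2 ≈ -4.6806e+5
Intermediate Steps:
a(M, b) = 7/2 (a(M, b) = -½ - 1*(-4) = -½ + 4 = 7/2)
K(Z, O) = (Z - O*Z)/Z (K(Z, O) = (-O*Z + Z)/Z = (Z - O*Z)/Z)
P(m, w) = -10 + 7*m/2 (P(m, w) = 7*m/2 - 10 = -10 + 7*m/2)
D(g, o) = -13/2 - 7*g/2 (D(g, o) = -10 + 7*(1 - g)/2 = -10 + (7/2 - 7*g/2) = -13/2 - 7*g/2)
D(618, (-194 - 120) - 187) - 465888 = (-13/2 - 7/2*618) - 465888 = (-13/2 - 2163) - 465888 = -4339/2 - 465888 = -936115/2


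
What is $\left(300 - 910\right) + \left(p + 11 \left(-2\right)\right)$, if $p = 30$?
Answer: $-602$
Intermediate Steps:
$\left(300 - 910\right) + \left(p + 11 \left(-2\right)\right) = \left(300 - 910\right) + \left(30 + 11 \left(-2\right)\right) = -610 + \left(30 - 22\right) = -610 + 8 = -602$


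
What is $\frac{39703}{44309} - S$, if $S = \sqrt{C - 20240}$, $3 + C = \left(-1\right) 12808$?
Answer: $\frac{39703}{44309} - i \sqrt{33051} \approx 0.89605 - 181.8 i$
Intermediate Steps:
$C = -12811$ ($C = -3 - 12808 = -12811$)
$S = i \sqrt{33051}$ ($S = \sqrt{-12811 - 20240} = \sqrt{-33051} = i \sqrt{33051} \approx 181.8 i$)
$\frac{39703}{44309} - S = \frac{39703}{44309} - i \sqrt{33051}$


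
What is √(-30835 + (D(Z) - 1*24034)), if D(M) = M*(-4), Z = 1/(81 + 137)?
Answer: I*√651898807/109 ≈ 234.24*I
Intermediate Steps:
Z = 1/218 ≈ 0.0045872
D(M) = -4*M
√(-30835 + (D(Z) - 1*24034)) = √(-30835 + (-4*1/218 - 1*24034)) = √(-30835 + (-2/109 - 24034)) = √(-30835 - 2619708/109) = √(-5980723/109) = I*√651898807/109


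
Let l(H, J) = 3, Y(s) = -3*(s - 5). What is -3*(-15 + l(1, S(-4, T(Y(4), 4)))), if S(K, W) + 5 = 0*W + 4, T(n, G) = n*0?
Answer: 36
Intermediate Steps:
Y(s) = 15 - 3*s (Y(s) = -3*(-5 + s) = 15 - 3*s)
T(n, G) = 0
S(K, W) = -1 (S(K, W) = -5 + (0*W + 4) = -5 + (0 + 4) = -5 + 4 = -1)
-3*(-15 + l(1, S(-4, T(Y(4), 4)))) = -3*(-15 + 3) = -3*(-12) = 36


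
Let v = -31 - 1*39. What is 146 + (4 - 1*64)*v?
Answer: 4346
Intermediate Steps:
v = -70 (v = -31 - 39 = -70)
146 + (4 - 1*64)*v = 146 + (4 - 1*64)*(-70) = 146 + (4 - 64)*(-70) = 146 - 60*(-70) = 146 + 4200 = 4346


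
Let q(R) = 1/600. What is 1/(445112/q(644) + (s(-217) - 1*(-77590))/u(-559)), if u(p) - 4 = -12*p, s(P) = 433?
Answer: 6712/1792555124423 ≈ 3.7444e-9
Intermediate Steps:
q(R) = 1/600
u(p) = 4 - 12*p
1/(445112/q(644) + (s(-217) - 1*(-77590))/u(-559)) = 1/(445112/(1/600) + (433 - 1*(-77590))/(4 - 12*(-559))) = 1/(445112*600 + (433 + 77590)/(4 + 6708)) = 1/(267067200 + 78023/6712) = 1/(1792555124423/6712) = 6712/1792555124423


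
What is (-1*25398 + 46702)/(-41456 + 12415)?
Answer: -21304/29041 ≈ -0.73358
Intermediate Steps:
(-1*25398 + 46702)/(-41456 + 12415) = (-25398 + 46702)/(-29041) = 21304*(-1/29041) = -21304/29041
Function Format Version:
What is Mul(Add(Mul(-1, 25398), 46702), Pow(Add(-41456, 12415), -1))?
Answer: Rational(-21304, 29041) ≈ -0.73358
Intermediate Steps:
Mul(Add(Mul(-1, 25398), 46702), Pow(Add(-41456, 12415), -1)) = Mul(Add(-25398, 46702), Pow(-29041, -1)) = Mul(21304, Rational(-1, 29041)) = Rational(-21304, 29041)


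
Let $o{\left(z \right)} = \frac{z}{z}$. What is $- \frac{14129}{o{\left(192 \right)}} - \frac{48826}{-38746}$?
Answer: $- \frac{273696704}{19373} \approx -14128.0$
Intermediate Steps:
$o{\left(z \right)} = 1$
$- \frac{14129}{o{\left(192 \right)}} - \frac{48826}{-38746} = - \frac{14129}{1} - \frac{48826}{-38746} = \left(-14129\right) 1 - - \frac{24413}{19373} = -14129 + \frac{24413}{19373} = - \frac{273696704}{19373}$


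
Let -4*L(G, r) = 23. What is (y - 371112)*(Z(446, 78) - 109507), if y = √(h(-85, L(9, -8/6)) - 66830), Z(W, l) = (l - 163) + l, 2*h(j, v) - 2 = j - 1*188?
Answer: 40641959568 - 1040383*I*√742 ≈ 4.0642e+10 - 2.834e+7*I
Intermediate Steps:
L(G, r) = -23/4 (L(G, r) = -¼*23 = -23/4)
h(j, v) = -93 + j/2 (h(j, v) = 1 + (j - 1*188)/2 = 1 + (j - 188)/2 = 1 + (-188 + j)/2 = 1 + (-94 + j/2) = -93 + j/2)
Z(W, l) = -163 + 2*l (Z(W, l) = (-163 + l) + l = -163 + 2*l)
y = 19*I*√742/2 (y = √((-93 + (½)*(-85)) - 66830) = √((-93 - 85/2) - 66830) = √(-271/2 - 66830) = √(-133931/2) = 19*I*√742/2 ≈ 258.78*I)
(y - 371112)*(Z(446, 78) - 109507) = (19*I*√742/2 - 371112)*((-163 + 2*78) - 109507) = (-371112 + 19*I*√742/2)*((-163 + 156) - 109507) = (-371112 + 19*I*√742/2)*(-7 - 109507) = (-371112 + 19*I*√742/2)*(-109514) = 40641959568 - 1040383*I*√742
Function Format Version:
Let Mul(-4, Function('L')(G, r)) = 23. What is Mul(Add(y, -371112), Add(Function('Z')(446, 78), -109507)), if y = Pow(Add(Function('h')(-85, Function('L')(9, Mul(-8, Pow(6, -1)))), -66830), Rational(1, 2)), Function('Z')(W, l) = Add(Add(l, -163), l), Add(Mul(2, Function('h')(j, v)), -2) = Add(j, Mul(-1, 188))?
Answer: Add(40641959568, Mul(-1040383, I, Pow(742, Rational(1, 2)))) ≈ Add(4.0642e+10, Mul(-2.8340e+7, I))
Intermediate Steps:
Function('L')(G, r) = Rational(-23, 4) (Function('L')(G, r) = Mul(Rational(-1, 4), 23) = Rational(-23, 4))
Function('h')(j, v) = Add(-93, Mul(Rational(1, 2), j)) (Function('h')(j, v) = Add(1, Mul(Rational(1, 2), Add(j, Mul(-1, 188)))) = Add(1, Mul(Rational(1, 2), Add(j, -188))) = Add(1, Mul(Rational(1, 2), Add(-188, j))) = Add(1, Add(-94, Mul(Rational(1, 2), j))) = Add(-93, Mul(Rational(1, 2), j)))
Function('Z')(W, l) = Add(-163, Mul(2, l)) (Function('Z')(W, l) = Add(Add(-163, l), l) = Add(-163, Mul(2, l)))
y = Mul(Rational(19, 2), I, Pow(742, Rational(1, 2))) (y = Pow(Add(Add(-93, Mul(Rational(1, 2), -85)), -66830), Rational(1, 2)) = Pow(Add(Add(-93, Rational(-85, 2)), -66830), Rational(1, 2)) = Pow(Add(Rational(-271, 2), -66830), Rational(1, 2)) = Pow(Rational(-133931, 2), Rational(1, 2)) = Mul(Rational(19, 2), I, Pow(742, Rational(1, 2))) ≈ Mul(258.78, I))
Mul(Add(y, -371112), Add(Function('Z')(446, 78), -109507)) = Mul(Add(Mul(Rational(19, 2), I, Pow(742, Rational(1, 2))), -371112), Add(Add(-163, Mul(2, 78)), -109507)) = Mul(Add(-371112, Mul(Rational(19, 2), I, Pow(742, Rational(1, 2)))), Add(Add(-163, 156), -109507)) = Mul(Add(-371112, Mul(Rational(19, 2), I, Pow(742, Rational(1, 2)))), Add(-7, -109507)) = Mul(Add(-371112, Mul(Rational(19, 2), I, Pow(742, Rational(1, 2)))), -109514) = Add(40641959568, Mul(-1040383, I, Pow(742, Rational(1, 2))))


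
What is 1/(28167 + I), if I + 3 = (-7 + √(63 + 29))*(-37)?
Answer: 28423/807740981 + 74*√23/807740981 ≈ 3.5628e-5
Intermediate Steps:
I = 256 - 74*√23 (I = -3 + (-7 + √(63 + 29))*(-37) = -3 + (-7 + √92)*(-37) = -3 + (-7 + 2*√23)*(-37) = -3 + (259 - 74*√23) = 256 - 74*√23 ≈ -98.891)
1/(28167 + I) = 1/(28167 + (256 - 74*√23)) = 1/(28423 - 74*√23)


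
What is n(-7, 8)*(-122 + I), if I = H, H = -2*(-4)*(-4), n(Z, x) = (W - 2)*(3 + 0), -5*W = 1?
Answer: 5082/5 ≈ 1016.4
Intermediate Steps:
W = -1/5 (W = -1/5*1 = -1/5 ≈ -0.20000)
n(Z, x) = -33/5 (n(Z, x) = (-1/5 - 2)*(3 + 0) = -11/5*3 = -33/5)
H = -32 (H = 8*(-4) = -32)
I = -32
n(-7, 8)*(-122 + I) = -33*(-122 - 32)/5 = -33/5*(-154) = 5082/5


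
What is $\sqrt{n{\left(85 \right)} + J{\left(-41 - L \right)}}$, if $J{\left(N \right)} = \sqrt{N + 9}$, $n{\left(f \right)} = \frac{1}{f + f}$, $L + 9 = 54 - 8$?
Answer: $\frac{\sqrt{170 + 28900 i \sqrt{69}}}{170} \approx 2.0387 + 2.0372 i$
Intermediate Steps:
$L = 37$ ($L = -9 + \left(54 - 8\right) = -9 + 46 = 37$)
$n{\left(f \right)} = \frac{1}{2 f}$
$J{\left(N \right)} = \sqrt{9 + N}$
$\sqrt{n{\left(85 \right)} + J{\left(-41 - L \right)}} = \sqrt{\frac{1}{2 \cdot 85} + \sqrt{9 - 78}} = \sqrt{\frac{1}{2} \cdot \frac{1}{85} + \sqrt{9 - 78}} = \sqrt{\frac{1}{170} + \sqrt{9 - 78}} = \sqrt{\frac{1}{170} + \sqrt{-69}} = \sqrt{\frac{1}{170} + i \sqrt{69}}$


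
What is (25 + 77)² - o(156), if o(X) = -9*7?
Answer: 10467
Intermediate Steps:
o(X) = -63
(25 + 77)² - o(156) = (25 + 77)² - 1*(-63) = 102² + 63 = 10404 + 63 = 10467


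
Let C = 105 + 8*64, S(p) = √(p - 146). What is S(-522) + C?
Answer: 617 + 2*I*√167 ≈ 617.0 + 25.846*I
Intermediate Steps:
S(p) = √(-146 + p)
C = 617 (C = 105 + 512 = 617)
S(-522) + C = √(-146 - 522) + 617 = √(-668) + 617 = 2*I*√167 + 617 = 617 + 2*I*√167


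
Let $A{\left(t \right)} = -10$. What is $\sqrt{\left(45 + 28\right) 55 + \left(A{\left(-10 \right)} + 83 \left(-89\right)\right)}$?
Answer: $i \sqrt{3382} \approx 58.155 i$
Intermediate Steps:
$\sqrt{\left(45 + 28\right) 55 + \left(A{\left(-10 \right)} + 83 \left(-89\right)\right)} = \sqrt{\left(45 + 28\right) 55 + \left(-10 + 83 \left(-89\right)\right)} = \sqrt{73 \cdot 55 - 7397} = \sqrt{4015 - 7397} = \sqrt{-3382} = i \sqrt{3382}$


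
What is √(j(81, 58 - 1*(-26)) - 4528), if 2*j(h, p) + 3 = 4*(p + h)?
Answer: I*√16798/2 ≈ 64.804*I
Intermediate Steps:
j(h, p) = -3/2 + 2*h + 2*p (j(h, p) = -3/2 + (4*(p + h))/2 = -3/2 + (4*(h + p))/2 = -3/2 + (4*h + 4*p)/2 = -3/2 + (2*h + 2*p) = -3/2 + 2*h + 2*p)
√(j(81, 58 - 1*(-26)) - 4528) = √((-3/2 + 2*81 + 2*(58 - 1*(-26))) - 4528) = √((-3/2 + 162 + 2*(58 + 26)) - 4528) = √((-3/2 + 162 + 2*84) - 4528) = √((-3/2 + 162 + 168) - 4528) = √(657/2 - 4528) = √(-8399/2) = I*√16798/2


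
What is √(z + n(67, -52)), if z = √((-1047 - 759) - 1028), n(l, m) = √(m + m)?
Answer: √I*√(√2834 + 2*√26) ≈ 5.6318 + 5.6318*I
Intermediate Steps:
n(l, m) = √2*√m (n(l, m) = √(2*m) = √2*√m)
z = I*√2834 (z = √(-1806 - 1028) = √(-2834) = I*√2834 ≈ 53.235*I)
√(z + n(67, -52)) = √(I*√2834 + √2*√(-52)) = √(I*√2834 + √2*(2*I*√13)) = √(I*√2834 + 2*I*√26)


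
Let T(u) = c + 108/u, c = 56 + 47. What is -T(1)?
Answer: -211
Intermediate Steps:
c = 103
T(u) = 103 + 108/u
-T(1) = -(103 + 108/1) = -(103 + 108*1) = -(103 + 108) = -1*211 = -211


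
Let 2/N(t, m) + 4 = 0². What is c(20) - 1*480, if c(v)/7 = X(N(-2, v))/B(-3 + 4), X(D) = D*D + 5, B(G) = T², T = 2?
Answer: -7533/16 ≈ -470.81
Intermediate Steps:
B(G) = 4 (B(G) = 2² = 4)
N(t, m) = -½ (N(t, m) = 2/(-4 + 0²) = 2/(-4 + 0) = 2/(-4) = 2*(-¼) = -½)
X(D) = 5 + D² (X(D) = D² + 5 = 5 + D²)
c(v) = 147/16 (c(v) = 7*((5 + (-½)²)/4) = 7*((5 + ¼)*(¼)) = 7*((21/4)*(¼)) = 7*(21/16) = 147/16)
c(20) - 1*480 = 147/16 - 1*480 = 147/16 - 480 = -7533/16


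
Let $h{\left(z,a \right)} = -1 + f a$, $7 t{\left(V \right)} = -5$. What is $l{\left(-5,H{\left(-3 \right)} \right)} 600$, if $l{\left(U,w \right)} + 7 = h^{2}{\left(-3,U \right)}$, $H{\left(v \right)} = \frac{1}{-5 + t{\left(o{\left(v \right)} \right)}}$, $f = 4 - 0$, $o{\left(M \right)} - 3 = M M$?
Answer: $260400$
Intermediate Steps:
$o{\left(M \right)} = 3 + M^{2}$ ($o{\left(M \right)} = 3 + M M = 3 + M^{2}$)
$t{\left(V \right)} = - \frac{5}{7}$ ($t{\left(V \right)} = \frac{1}{7} \left(-5\right) = - \frac{5}{7}$)
$f = 4$ ($f = 4 + 0 = 4$)
$H{\left(v \right)} = - \frac{7}{40}$ ($H{\left(v \right)} = \frac{1}{-5 - \frac{5}{7}} = \frac{1}{- \frac{40}{7}} = - \frac{7}{40}$)
$h{\left(z,a \right)} = -1 + 4 a$
$l{\left(U,w \right)} = -7 + \left(-1 + 4 U\right)^{2}$
$l{\left(-5,H{\left(-3 \right)} \right)} 600 = \left(-7 + \left(-1 + 4 \left(-5\right)\right)^{2}\right) 600 = \left(-7 + \left(-1 - 20\right)^{2}\right) 600 = \left(-7 + \left(-21\right)^{2}\right) 600 = \left(-7 + 441\right) 600 = 434 \cdot 600 = 260400$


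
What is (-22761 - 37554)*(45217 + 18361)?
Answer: -3834707070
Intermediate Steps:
(-22761 - 37554)*(45217 + 18361) = -60315*63578 = -3834707070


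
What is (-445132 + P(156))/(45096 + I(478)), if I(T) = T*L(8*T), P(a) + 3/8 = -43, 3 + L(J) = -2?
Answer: -3561403/341648 ≈ -10.424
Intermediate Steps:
L(J) = -5 (L(J) = -3 - 2 = -5)
P(a) = -347/8 (P(a) = -3/8 - 43 = -347/8)
I(T) = -5*T (I(T) = T*(-5) = -5*T)
(-445132 + P(156))/(45096 + I(478)) = (-445132 - 347/8)/(45096 - 5*478) = -3561403/(8*(45096 - 2390)) = -3561403/8/42706 = -3561403/8*1/42706 = -3561403/341648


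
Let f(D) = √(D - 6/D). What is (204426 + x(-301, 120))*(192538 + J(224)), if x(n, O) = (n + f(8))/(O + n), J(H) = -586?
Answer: 7102494076464/181 - 95976*√29/181 ≈ 3.9240e+10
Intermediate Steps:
x(n, O) = (n + √29/2)/(O + n) (x(n, O) = (n + √(8 - 6/8))/(O + n) = (n + √(8 - 6*⅛))/(O + n) = (n + √(8 - ¾))/(O + n) = (n + √(29/4))/(O + n) = (n + √29/2)/(O + n))
(204426 + x(-301, 120))*(192538 + J(224)) = (204426 + (-301 + √29/2)/(120 - 301))*(192538 - 586) = (204426 + (-301 + √29/2)/(-181))*191952 = (204426 - (-301 + √29/2)/181)*191952 = (204426 + (301/181 - √29/362))*191952 = (37001407/181 - √29/362)*191952 = 7102494076464/181 - 95976*√29/181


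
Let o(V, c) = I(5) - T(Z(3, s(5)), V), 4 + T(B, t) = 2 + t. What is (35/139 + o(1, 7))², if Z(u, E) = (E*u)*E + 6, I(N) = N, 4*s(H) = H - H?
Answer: 755161/19321 ≈ 39.085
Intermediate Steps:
s(H) = 0 (s(H) = (H - H)/4 = (¼)*0 = 0)
Z(u, E) = 6 + u*E² (Z(u, E) = u*E² + 6 = 6 + u*E²)
T(B, t) = -2 + t (T(B, t) = -4 + (2 + t) = -2 + t)
o(V, c) = 7 - V (o(V, c) = 5 - (-2 + V) = 5 + (2 - V) = 7 - V)
(35/139 + o(1, 7))² = (35/139 + (7 - 1*1))² = (35*(1/139) + (7 - 1))² = (35/139 + 6)² = (869/139)² = 755161/19321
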